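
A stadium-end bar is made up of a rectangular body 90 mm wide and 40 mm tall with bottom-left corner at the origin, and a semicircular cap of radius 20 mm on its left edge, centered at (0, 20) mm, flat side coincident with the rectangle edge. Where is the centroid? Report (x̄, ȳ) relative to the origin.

x̄ = 37.05 mm, ȳ = 20.00 mm

rectangular body: A = 90 × 40 = 3600.00, centroid at (45.00, 20.00).
semicircular end: A = ½π·20² = 628.32, centroid at (-8.49, 20.00).
ΣA = 4228.32 mm²
ΣAx̄ = (3600.00)(45.00) + (628.32)(-8.49) = 156666.67 mm³
ΣAȳ = (3600.00)(20.00) + (628.32)(20.00) = 84566.37 mm³
x̄ = 156666.67 / 4228.32 = 37.05 mm
ȳ = 84566.37 / 4228.32 = 20.00 mm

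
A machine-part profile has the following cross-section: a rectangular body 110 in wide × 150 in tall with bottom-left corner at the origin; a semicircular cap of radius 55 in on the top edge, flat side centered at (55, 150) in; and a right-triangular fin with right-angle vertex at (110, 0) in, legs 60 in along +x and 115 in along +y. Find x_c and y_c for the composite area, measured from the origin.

x_c = 65.48 in, y_c = 88.80 in

rectangular body: A = 110 × 150 = 16500.00, centroid at (55.00, 75.00).
semicircular top: A = ½π·55² = 4751.66, centroid at (55.00, 173.34).
triangular fin: A = ½·60·115 = 3450.00, centroid at (130.00, 38.33).
ΣA = 24701.66 in², ΣAx_c = 1617341.24 in³, ΣAy_c = 2193415.50 in³.
x_c = 1617341.24/24701.66 = 65.48 in; y_c = 2193415.50/24701.66 = 88.80 in.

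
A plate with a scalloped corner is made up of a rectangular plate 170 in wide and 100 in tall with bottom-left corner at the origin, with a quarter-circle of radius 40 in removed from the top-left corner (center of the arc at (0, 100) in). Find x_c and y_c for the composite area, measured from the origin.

Part | A | x̄ᵢ | ȳᵢ | A·x̄ᵢ | A·ȳᵢ
plate | 17000.00 | 85.00 | 50.00 | 1445000.00 | 850000.00
removed quarter-circle | -1256.64 | 16.98 | 83.02 | -21333.33 | -104330.37
Σ | 15743.36 |  |  | 1423666.67 | 745669.63
x_c = 1423666.67 / 15743.36 = 90.43 in
y_c = 745669.63 / 15743.36 = 47.36 in

x_c = 90.43 in, y_c = 47.36 in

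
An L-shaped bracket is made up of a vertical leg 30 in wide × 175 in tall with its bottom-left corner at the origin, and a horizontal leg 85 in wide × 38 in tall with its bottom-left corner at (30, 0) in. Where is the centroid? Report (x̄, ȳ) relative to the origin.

x̄ = 36.90 in, ȳ = 61.41 in

vertical leg: A = 30 × 175 = 5250.00, centroid at (15.00, 87.50).
horizontal leg: A = 85 × 38 = 3230.00, centroid at (72.50, 19.00).
ΣA = 8480.00 in², ΣAx̄ = 312925.00 in³, ΣAȳ = 520745.00 in³.
x̄ = 312925.00/8480.00 = 36.90 in; ȳ = 520745.00/8480.00 = 61.41 in.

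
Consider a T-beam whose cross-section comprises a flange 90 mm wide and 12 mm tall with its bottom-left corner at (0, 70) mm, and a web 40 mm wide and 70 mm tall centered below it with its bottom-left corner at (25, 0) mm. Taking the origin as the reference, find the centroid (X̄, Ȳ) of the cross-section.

X̄ = 45.00 mm, Ȳ = 46.41 mm

web: A = 40 × 70 = 2800.00, centroid at (45.00, 35.00).
flange: A = 90 × 12 = 1080.00, centroid at (45.00, 76.00).
ΣA = 3880.00 mm²
ΣAX̄ = (2800.00)(45.00) + (1080.00)(45.00) = 174600.00 mm³
ΣAȲ = (2800.00)(35.00) + (1080.00)(76.00) = 180080.00 mm³
X̄ = 174600.00 / 3880.00 = 45.00 mm
Ȳ = 180080.00 / 3880.00 = 46.41 mm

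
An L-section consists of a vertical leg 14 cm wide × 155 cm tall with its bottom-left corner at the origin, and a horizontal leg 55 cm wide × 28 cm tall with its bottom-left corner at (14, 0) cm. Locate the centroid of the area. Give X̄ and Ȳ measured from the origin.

X̄ = 21.32 cm, Ȳ = 51.14 cm

vertical leg: A = 14 × 155 = 2170.00, centroid at (7.00, 77.50).
horizontal leg: A = 55 × 28 = 1540.00, centroid at (41.50, 14.00).
ΣA = 3710.00 cm²
ΣAX̄ = (2170.00)(7.00) + (1540.00)(41.50) = 79100.00 cm³
ΣAȲ = (2170.00)(77.50) + (1540.00)(14.00) = 189735.00 cm³
X̄ = 79100.00 / 3710.00 = 21.32 cm
Ȳ = 189735.00 / 3710.00 = 51.14 cm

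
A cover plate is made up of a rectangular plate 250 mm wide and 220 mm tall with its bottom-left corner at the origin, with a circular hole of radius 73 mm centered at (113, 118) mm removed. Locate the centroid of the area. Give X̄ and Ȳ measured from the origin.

X̄ = 130.25 mm, Ȳ = 106.50 mm

Part | A | x̄ᵢ | ȳᵢ | A·x̄ᵢ | A·ȳᵢ
plate | 55000.00 | 125.00 | 110.00 | 6875000.00 | 6050000.00
hole | -16741.55 | 113.00 | 118.00 | -1891794.84 | -1975502.58
Σ | 38258.45 |  |  | 4983205.16 | 4074497.42
X̄ = 4983205.16 / 38258.45 = 130.25 mm
Ȳ = 4074497.42 / 38258.45 = 106.50 mm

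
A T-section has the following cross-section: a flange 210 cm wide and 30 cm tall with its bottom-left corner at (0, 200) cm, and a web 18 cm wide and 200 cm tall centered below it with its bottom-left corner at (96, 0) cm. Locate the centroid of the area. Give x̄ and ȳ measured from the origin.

Part | A | x̄ᵢ | ȳᵢ | A·x̄ᵢ | A·ȳᵢ
web | 3600.00 | 105.00 | 100.00 | 378000.00 | 360000.00
flange | 6300.00 | 105.00 | 215.00 | 661500.00 | 1354500.00
Σ | 9900.00 |  |  | 1039500.00 | 1714500.00
x̄ = 1039500.00 / 9900.00 = 105.00 cm
ȳ = 1714500.00 / 9900.00 = 173.18 cm

x̄ = 105.00 cm, ȳ = 173.18 cm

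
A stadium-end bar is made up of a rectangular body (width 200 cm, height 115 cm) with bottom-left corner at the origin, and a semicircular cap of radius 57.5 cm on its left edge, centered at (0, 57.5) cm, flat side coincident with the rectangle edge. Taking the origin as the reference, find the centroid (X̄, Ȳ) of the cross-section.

X̄ = 77.08 cm, Ȳ = 57.50 cm

rectangular body: A = 200 × 115 = 23000.00, centroid at (100.00, 57.50).
semicircular end: A = ½π·57.5² = 5193.45, centroid at (-24.40, 57.50).
ΣA = 28193.45 cm²
ΣAX̄ = (23000.00)(100.00) + (5193.45)(-24.40) = 2173260.42 cm³
ΣAȲ = (23000.00)(57.50) + (5193.45)(57.50) = 1621123.11 cm³
X̄ = 2173260.42 / 28193.45 = 77.08 cm
Ȳ = 1621123.11 / 28193.45 = 57.50 cm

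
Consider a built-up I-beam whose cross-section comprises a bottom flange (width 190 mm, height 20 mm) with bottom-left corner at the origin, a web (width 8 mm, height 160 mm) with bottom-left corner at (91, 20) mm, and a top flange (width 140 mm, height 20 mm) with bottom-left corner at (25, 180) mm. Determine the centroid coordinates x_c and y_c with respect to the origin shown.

x_c = 95.00 mm, y_c = 88.58 mm

bottom flange: A = 190 × 20 = 3800.00, centroid at (95.00, 10.00).
web: A = 8 × 160 = 1280.00, centroid at (95.00, 100.00).
top flange: A = 140 × 20 = 2800.00, centroid at (95.00, 190.00).
ΣA = 7880.00 mm², ΣAx_c = 748600.00 mm³, ΣAy_c = 698000.00 mm³.
x_c = 748600.00/7880.00 = 95.00 mm; y_c = 698000.00/7880.00 = 88.58 mm.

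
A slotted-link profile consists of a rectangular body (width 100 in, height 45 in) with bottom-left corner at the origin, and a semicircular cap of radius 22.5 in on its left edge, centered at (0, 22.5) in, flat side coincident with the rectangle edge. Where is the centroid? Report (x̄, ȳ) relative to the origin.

x̄ = 41.06 in, ȳ = 22.50 in

Part | A | x̄ᵢ | ȳᵢ | A·x̄ᵢ | A·ȳᵢ
rectangular body | 4500.00 | 50.00 | 22.50 | 225000.00 | 101250.00
semicircular end | 795.22 | -9.55 | 22.50 | -7593.75 | 17892.35
Σ | 5295.22 |  |  | 217406.25 | 119142.35
x̄ = 217406.25 / 5295.22 = 41.06 in
ȳ = 119142.35 / 5295.22 = 22.50 in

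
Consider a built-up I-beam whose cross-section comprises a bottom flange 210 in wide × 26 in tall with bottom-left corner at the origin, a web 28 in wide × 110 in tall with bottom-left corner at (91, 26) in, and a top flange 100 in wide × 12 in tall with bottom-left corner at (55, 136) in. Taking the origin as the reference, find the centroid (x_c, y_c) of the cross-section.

Part | A | x̄ᵢ | ȳᵢ | A·x̄ᵢ | A·ȳᵢ
bottom flange | 5460.00 | 105.00 | 13.00 | 573300.00 | 70980.00
web | 3080.00 | 105.00 | 81.00 | 323400.00 | 249480.00
top flange | 1200.00 | 105.00 | 142.00 | 126000.00 | 170400.00
Σ | 9740.00 |  |  | 1022700.00 | 490860.00
x_c = 1022700.00 / 9740.00 = 105.00 in
y_c = 490860.00 / 9740.00 = 50.40 in

x_c = 105.00 in, y_c = 50.40 in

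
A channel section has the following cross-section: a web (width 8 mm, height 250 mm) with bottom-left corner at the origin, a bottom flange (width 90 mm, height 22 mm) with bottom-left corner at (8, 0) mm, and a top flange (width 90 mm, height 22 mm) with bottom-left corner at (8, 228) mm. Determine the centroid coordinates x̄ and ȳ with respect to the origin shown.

Part | A | x̄ᵢ | ȳᵢ | A·x̄ᵢ | A·ȳᵢ
web | 2000.00 | 4.00 | 125.00 | 8000.00 | 250000.00
bottom flange | 1980.00 | 53.00 | 11.00 | 104940.00 | 21780.00
top flange | 1980.00 | 53.00 | 239.00 | 104940.00 | 473220.00
Σ | 5960.00 |  |  | 217880.00 | 745000.00
x̄ = 217880.00 / 5960.00 = 36.56 mm
ȳ = 745000.00 / 5960.00 = 125.00 mm

x̄ = 36.56 mm, ȳ = 125.00 mm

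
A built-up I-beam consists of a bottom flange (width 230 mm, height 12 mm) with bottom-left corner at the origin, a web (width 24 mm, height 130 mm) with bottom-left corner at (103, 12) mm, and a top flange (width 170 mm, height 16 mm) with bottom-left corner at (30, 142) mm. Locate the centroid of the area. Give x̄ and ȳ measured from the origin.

x̄ = 115.00 mm, ȳ = 77.30 mm

bottom flange: A = 230 × 12 = 2760.00, centroid at (115.00, 6.00).
web: A = 24 × 130 = 3120.00, centroid at (115.00, 77.00).
top flange: A = 170 × 16 = 2720.00, centroid at (115.00, 150.00).
ΣA = 8600.00 mm²
ΣAx̄ = (2760.00)(115.00) + (3120.00)(115.00) + (2720.00)(115.00) = 989000.00 mm³
ΣAȳ = (2760.00)(6.00) + (3120.00)(77.00) + (2720.00)(150.00) = 664800.00 mm³
x̄ = 989000.00 / 8600.00 = 115.00 mm
ȳ = 664800.00 / 8600.00 = 77.30 mm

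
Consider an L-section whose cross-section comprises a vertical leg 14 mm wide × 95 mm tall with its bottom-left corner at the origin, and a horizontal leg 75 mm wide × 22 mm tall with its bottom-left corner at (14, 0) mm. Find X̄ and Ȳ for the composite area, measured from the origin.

X̄ = 31.64 mm, Ȳ = 27.29 mm

vertical leg: A = 14 × 95 = 1330.00, centroid at (7.00, 47.50).
horizontal leg: A = 75 × 22 = 1650.00, centroid at (51.50, 11.00).
ΣA = 2980.00 mm²
ΣAX̄ = (1330.00)(7.00) + (1650.00)(51.50) = 94285.00 mm³
ΣAȲ = (1330.00)(47.50) + (1650.00)(11.00) = 81325.00 mm³
X̄ = 94285.00 / 2980.00 = 31.64 mm
Ȳ = 81325.00 / 2980.00 = 27.29 mm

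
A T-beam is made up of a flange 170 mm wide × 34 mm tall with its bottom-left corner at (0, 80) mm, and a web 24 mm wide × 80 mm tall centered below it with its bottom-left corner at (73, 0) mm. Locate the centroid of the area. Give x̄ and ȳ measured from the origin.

web: A = 24 × 80 = 1920.00, centroid at (85.00, 40.00).
flange: A = 170 × 34 = 5780.00, centroid at (85.00, 97.00).
ΣA = 7700.00 mm²
ΣAx̄ = (1920.00)(85.00) + (5780.00)(85.00) = 654500.00 mm³
ΣAȳ = (1920.00)(40.00) + (5780.00)(97.00) = 637460.00 mm³
x̄ = 654500.00 / 7700.00 = 85.00 mm
ȳ = 637460.00 / 7700.00 = 82.79 mm

x̄ = 85.00 mm, ȳ = 82.79 mm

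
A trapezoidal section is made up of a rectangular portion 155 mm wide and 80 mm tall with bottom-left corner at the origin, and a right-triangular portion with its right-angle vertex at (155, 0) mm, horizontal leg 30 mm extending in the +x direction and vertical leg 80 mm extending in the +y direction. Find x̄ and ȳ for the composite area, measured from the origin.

x̄ = 85.22 mm, ȳ = 38.82 mm

Part | A | x̄ᵢ | ȳᵢ | A·x̄ᵢ | A·ȳᵢ
rectangular portion | 12400.00 | 77.50 | 40.00 | 961000.00 | 496000.00
triangular portion | 1200.00 | 165.00 | 26.67 | 198000.00 | 32000.00
Σ | 13600.00 |  |  | 1159000.00 | 528000.00
x̄ = 1159000.00 / 13600.00 = 85.22 mm
ȳ = 528000.00 / 13600.00 = 38.82 mm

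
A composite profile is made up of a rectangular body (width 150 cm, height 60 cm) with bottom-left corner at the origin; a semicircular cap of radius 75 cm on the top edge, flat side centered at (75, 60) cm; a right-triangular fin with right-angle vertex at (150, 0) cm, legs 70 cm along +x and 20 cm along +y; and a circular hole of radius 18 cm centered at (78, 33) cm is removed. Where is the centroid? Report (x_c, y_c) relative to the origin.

x_c = 78.76 cm, y_c = 60.08 cm

rectangular body: A = 150 × 60 = 9000.00, centroid at (75.00, 30.00).
semicircular top: A = ½π·75² = 8835.73, centroid at (75.00, 91.83).
triangular fin: A = ½·70·20 = 700.00, centroid at (173.33, 6.67).
hole: A = −π·18² = -1017.88, centroid at (78.00, 33.00).
ΣA = 17517.85 cm²
ΣAx_c = (9000.00)(75.00) + (8835.73)(75.00) + (700.00)(173.33) + (-1017.88)(78.00) = 1379618.70 cm³
ΣAy_c = (9000.00)(30.00) + (8835.73)(91.83) + (700.00)(6.67) + (-1017.88)(33.00) = 1052470.52 cm³
x_c = 1379618.70 / 17517.85 = 78.76 cm
y_c = 1052470.52 / 17517.85 = 60.08 cm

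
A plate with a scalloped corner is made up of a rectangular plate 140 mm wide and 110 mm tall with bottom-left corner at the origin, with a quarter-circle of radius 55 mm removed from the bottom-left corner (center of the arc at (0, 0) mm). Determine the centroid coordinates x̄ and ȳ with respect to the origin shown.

plate: A = 140 × 110 = 15400.00, centroid at (70.00, 55.00).
removed quarter-circle: A = −¼π·55² = -2375.83, centroid at (23.34, 23.34).
ΣA = 13024.17 mm²
ΣAx̄ = (15400.00)(70.00) + (-2375.83)(23.34) = 1022541.67 mm³
ΣAȳ = (15400.00)(55.00) + (-2375.83)(23.34) = 791541.67 mm³
x̄ = 1022541.67 / 13024.17 = 78.51 mm
ȳ = 791541.67 / 13024.17 = 60.77 mm

x̄ = 78.51 mm, ȳ = 60.77 mm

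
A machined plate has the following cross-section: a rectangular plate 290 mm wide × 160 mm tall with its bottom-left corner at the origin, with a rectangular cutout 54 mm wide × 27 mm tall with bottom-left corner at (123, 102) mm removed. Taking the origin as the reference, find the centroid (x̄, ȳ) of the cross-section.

x̄ = 144.84 mm, ȳ = 78.85 mm

Part | A | x̄ᵢ | ȳᵢ | A·x̄ᵢ | A·ȳᵢ
plate | 46400.00 | 145.00 | 80.00 | 6728000.00 | 3712000.00
hole | -1458.00 | 150.00 | 115.50 | -218700.00 | -168399.00
Σ | 44942.00 |  |  | 6509300.00 | 3543601.00
x̄ = 6509300.00 / 44942.00 = 144.84 mm
ȳ = 3543601.00 / 44942.00 = 78.85 mm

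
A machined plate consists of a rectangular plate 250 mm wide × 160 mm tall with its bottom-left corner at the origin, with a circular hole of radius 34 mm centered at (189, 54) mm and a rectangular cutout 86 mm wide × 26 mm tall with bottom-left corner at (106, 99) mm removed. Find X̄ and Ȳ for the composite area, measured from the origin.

X̄ = 116.62 mm, Ȳ = 80.67 mm

plate: A = 250 × 160 = 40000.00, centroid at (125.00, 80.00).
hole 1: A = −π·34² = -3631.68, centroid at (189.00, 54.00).
hole 2: A = −(86 × 26) = -2236.00, centroid at (149.00, 112.00).
ΣA = 34132.32 mm², ΣAX̄ = 3980448.27 mm³, ΣAȲ = 2753457.22 mm³.
X̄ = 3980448.27/34132.32 = 116.62 mm; Ȳ = 2753457.22/34132.32 = 80.67 mm.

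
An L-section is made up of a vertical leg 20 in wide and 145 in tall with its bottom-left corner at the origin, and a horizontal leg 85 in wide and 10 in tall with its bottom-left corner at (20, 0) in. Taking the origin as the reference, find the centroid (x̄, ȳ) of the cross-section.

vertical leg: A = 20 × 145 = 2900.00, centroid at (10.00, 72.50).
horizontal leg: A = 85 × 10 = 850.00, centroid at (62.50, 5.00).
ΣA = 3750.00 in², ΣAx̄ = 82125.00 in³, ΣAȳ = 214500.00 in³.
x̄ = 82125.00/3750.00 = 21.90 in; ȳ = 214500.00/3750.00 = 57.20 in.

x̄ = 21.90 in, ȳ = 57.20 in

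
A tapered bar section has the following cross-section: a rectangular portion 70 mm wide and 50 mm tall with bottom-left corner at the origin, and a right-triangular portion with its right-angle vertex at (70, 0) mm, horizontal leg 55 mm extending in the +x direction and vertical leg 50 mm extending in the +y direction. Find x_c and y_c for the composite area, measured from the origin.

rectangular portion: A = 70 × 50 = 3500.00, centroid at (35.00, 25.00).
triangular portion: A = ½·55·50 = 1375.00, centroid at (88.33, 16.67).
ΣA = 4875.00 mm², ΣAx_c = 243958.33 mm³, ΣAy_c = 110416.67 mm³.
x_c = 243958.33/4875.00 = 50.04 mm; y_c = 110416.67/4875.00 = 22.65 mm.

x_c = 50.04 mm, y_c = 22.65 mm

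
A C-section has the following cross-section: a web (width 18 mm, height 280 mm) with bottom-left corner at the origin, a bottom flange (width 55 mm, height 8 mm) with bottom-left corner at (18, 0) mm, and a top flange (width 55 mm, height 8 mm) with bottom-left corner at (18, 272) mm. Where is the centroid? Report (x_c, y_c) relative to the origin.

web: A = 18 × 280 = 5040.00, centroid at (9.00, 140.00).
bottom flange: A = 55 × 8 = 440.00, centroid at (45.50, 4.00).
top flange: A = 55 × 8 = 440.00, centroid at (45.50, 276.00).
ΣA = 5920.00 mm², ΣAx_c = 85400.00 mm³, ΣAy_c = 828800.00 mm³.
x_c = 85400.00/5920.00 = 14.43 mm; y_c = 828800.00/5920.00 = 140.00 mm.

x_c = 14.43 mm, y_c = 140.00 mm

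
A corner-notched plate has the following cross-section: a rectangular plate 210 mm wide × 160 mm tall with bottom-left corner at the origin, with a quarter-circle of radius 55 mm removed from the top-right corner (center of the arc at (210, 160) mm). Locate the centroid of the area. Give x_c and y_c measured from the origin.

plate: A = 210 × 160 = 33600.00, centroid at (105.00, 80.00).
removed quarter-circle: A = −¼π·55² = -2375.83, centroid at (186.66, 136.66).
ΣA = 31224.17 mm²
ΣAx_c = (33600.00)(105.00) + (-2375.83)(186.66) = 3084534.15 mm³
ΣAy_c = (33600.00)(80.00) + (-2375.83)(136.66) = 2363325.62 mm³
x_c = 3084534.15 / 31224.17 = 98.79 mm
y_c = 2363325.62 / 31224.17 = 75.69 mm

x_c = 98.79 mm, y_c = 75.69 mm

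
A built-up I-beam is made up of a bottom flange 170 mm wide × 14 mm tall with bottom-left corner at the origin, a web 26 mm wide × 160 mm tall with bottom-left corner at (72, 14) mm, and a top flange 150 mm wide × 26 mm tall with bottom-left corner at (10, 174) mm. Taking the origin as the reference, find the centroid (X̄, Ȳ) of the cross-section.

X̄ = 85.00 mm, Ȳ = 108.91 mm

bottom flange: A = 170 × 14 = 2380.00, centroid at (85.00, 7.00).
web: A = 26 × 160 = 4160.00, centroid at (85.00, 94.00).
top flange: A = 150 × 26 = 3900.00, centroid at (85.00, 187.00).
ΣA = 10440.00 mm², ΣAX̄ = 887400.00 mm³, ΣAȲ = 1137000.00 mm³.
X̄ = 887400.00/10440.00 = 85.00 mm; Ȳ = 1137000.00/10440.00 = 108.91 mm.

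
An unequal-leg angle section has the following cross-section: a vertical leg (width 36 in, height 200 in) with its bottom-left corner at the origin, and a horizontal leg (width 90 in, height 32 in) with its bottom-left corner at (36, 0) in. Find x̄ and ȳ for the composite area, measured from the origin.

Part | A | x̄ᵢ | ȳᵢ | A·x̄ᵢ | A·ȳᵢ
vertical leg | 7200.00 | 18.00 | 100.00 | 129600.00 | 720000.00
horizontal leg | 2880.00 | 81.00 | 16.00 | 233280.00 | 46080.00
Σ | 10080.00 |  |  | 362880.00 | 766080.00
x̄ = 362880.00 / 10080.00 = 36.00 in
ȳ = 766080.00 / 10080.00 = 76.00 in

x̄ = 36.00 in, ȳ = 76.00 in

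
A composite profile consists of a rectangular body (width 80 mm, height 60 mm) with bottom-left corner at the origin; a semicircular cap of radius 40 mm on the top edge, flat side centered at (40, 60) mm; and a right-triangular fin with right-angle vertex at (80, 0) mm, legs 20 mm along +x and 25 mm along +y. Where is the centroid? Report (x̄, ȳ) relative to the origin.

x̄ = 41.54 mm, ȳ = 44.89 mm

rectangular body: A = 80 × 60 = 4800.00, centroid at (40.00, 30.00).
semicircular top: A = ½π·40² = 2513.27, centroid at (40.00, 76.98).
triangular fin: A = ½·20·25 = 250.00, centroid at (86.67, 8.33).
ΣA = 7563.27 mm², ΣAx̄ = 314197.63 mm³, ΣAȳ = 339546.45 mm³.
x̄ = 314197.63/7563.27 = 41.54 mm; ȳ = 339546.45/7563.27 = 44.89 mm.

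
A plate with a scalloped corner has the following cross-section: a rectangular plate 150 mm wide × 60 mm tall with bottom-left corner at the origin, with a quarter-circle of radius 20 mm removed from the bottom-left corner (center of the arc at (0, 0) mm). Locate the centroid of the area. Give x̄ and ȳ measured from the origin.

plate: A = 150 × 60 = 9000.00, centroid at (75.00, 30.00).
removed quarter-circle: A = −¼π·20² = -314.16, centroid at (8.49, 8.49).
ΣA = 8685.84 mm²
ΣAx̄ = (9000.00)(75.00) + (-314.16)(8.49) = 672333.33 mm³
ΣAȳ = (9000.00)(30.00) + (-314.16)(8.49) = 267333.33 mm³
x̄ = 672333.33 / 8685.84 = 77.41 mm
ȳ = 267333.33 / 8685.84 = 30.78 mm

x̄ = 77.41 mm, ȳ = 30.78 mm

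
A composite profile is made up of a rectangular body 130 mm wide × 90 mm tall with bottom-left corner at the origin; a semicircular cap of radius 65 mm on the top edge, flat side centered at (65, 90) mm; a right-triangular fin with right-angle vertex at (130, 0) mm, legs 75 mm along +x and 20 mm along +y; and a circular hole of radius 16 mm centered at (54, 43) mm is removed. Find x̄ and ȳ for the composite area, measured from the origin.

x̄ = 69.18 mm, ȳ = 69.86 mm

Part | A | x̄ᵢ | ȳᵢ | A·x̄ᵢ | A·ȳᵢ
rectangular body | 11700.00 | 65.00 | 45.00 | 760500.00 | 526500.00
semicircular top | 6636.61 | 65.00 | 117.59 | 431379.94 | 780378.64
triangular fin | 750.00 | 155.00 | 6.67 | 116250.00 | 5000.00
hole | -804.25 | 54.00 | 43.00 | -43429.38 | -34582.65
Σ | 18282.37 |  |  | 1264700.56 | 1277295.98
x̄ = 1264700.56 / 18282.37 = 69.18 mm
ȳ = 1277295.98 / 18282.37 = 69.86 mm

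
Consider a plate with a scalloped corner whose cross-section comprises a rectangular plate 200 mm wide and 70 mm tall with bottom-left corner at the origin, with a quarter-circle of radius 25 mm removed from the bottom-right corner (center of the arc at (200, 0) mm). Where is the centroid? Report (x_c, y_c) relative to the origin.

x_c = 96.75 mm, y_c = 35.89 mm

plate: A = 200 × 70 = 14000.00, centroid at (100.00, 35.00).
removed quarter-circle: A = −¼π·25² = -490.87, centroid at (189.39, 10.61).
ΣA = 13509.13 mm²
ΣAx_c = (14000.00)(100.00) + (-490.87)(189.39) = 1307033.56 mm³
ΣAy_c = (14000.00)(35.00) + (-490.87)(10.61) = 484791.67 mm³
x_c = 1307033.56 / 13509.13 = 96.75 mm
y_c = 484791.67 / 13509.13 = 35.89 mm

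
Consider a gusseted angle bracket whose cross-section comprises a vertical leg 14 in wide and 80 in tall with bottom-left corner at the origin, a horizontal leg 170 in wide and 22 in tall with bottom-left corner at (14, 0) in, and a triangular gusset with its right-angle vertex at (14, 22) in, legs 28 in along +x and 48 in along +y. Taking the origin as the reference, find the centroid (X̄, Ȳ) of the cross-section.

X̄ = 71.18 in, Ȳ = 20.15 in

vertical leg: A = 14 × 80 = 1120.00, centroid at (7.00, 40.00).
horizontal leg: A = 170 × 22 = 3740.00, centroid at (99.00, 11.00).
gusset: A = ½·28·48 = 672.00, centroid at (23.33, 38.00).
ΣA = 5532.00 in²
ΣAX̄ = (1120.00)(7.00) + (3740.00)(99.00) + (672.00)(23.33) = 393780.00 in³
ΣAȲ = (1120.00)(40.00) + (3740.00)(11.00) + (672.00)(38.00) = 111476.00 in³
X̄ = 393780.00 / 5532.00 = 71.18 in
Ȳ = 111476.00 / 5532.00 = 20.15 in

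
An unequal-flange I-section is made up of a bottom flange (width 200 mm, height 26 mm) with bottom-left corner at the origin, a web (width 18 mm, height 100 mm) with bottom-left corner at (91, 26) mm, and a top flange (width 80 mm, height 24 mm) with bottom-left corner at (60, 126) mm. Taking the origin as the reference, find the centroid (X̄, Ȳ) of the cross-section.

bottom flange: A = 200 × 26 = 5200.00, centroid at (100.00, 13.00).
web: A = 18 × 100 = 1800.00, centroid at (100.00, 76.00).
top flange: A = 80 × 24 = 1920.00, centroid at (100.00, 138.00).
ΣA = 8920.00 mm²
ΣAX̄ = (5200.00)(100.00) + (1800.00)(100.00) + (1920.00)(100.00) = 892000.00 mm³
ΣAȲ = (5200.00)(13.00) + (1800.00)(76.00) + (1920.00)(138.00) = 469360.00 mm³
X̄ = 892000.00 / 8920.00 = 100.00 mm
Ȳ = 469360.00 / 8920.00 = 52.62 mm

X̄ = 100.00 mm, Ȳ = 52.62 mm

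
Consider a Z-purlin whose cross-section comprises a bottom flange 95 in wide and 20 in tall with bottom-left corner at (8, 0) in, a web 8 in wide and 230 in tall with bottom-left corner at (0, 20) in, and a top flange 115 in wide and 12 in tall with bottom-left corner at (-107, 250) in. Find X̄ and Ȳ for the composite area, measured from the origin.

bottom flange: A = 95 × 20 = 1900.00, centroid at (55.50, 10.00).
web: A = 8 × 230 = 1840.00, centroid at (4.00, 135.00).
top flange: A = 115 × 12 = 1380.00, centroid at (-49.50, 256.00).
ΣA = 5120.00 in², ΣAX̄ = 44500.00 in³, ΣAȲ = 620680.00 in³.
X̄ = 44500.00/5120.00 = 8.69 in; Ȳ = 620680.00/5120.00 = 121.23 in.

X̄ = 8.69 in, Ȳ = 121.23 in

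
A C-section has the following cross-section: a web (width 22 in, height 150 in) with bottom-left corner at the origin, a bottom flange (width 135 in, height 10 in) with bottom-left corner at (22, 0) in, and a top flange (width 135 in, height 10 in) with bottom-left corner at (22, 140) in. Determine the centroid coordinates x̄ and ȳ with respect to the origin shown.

web: A = 22 × 150 = 3300.00, centroid at (11.00, 75.00).
bottom flange: A = 135 × 10 = 1350.00, centroid at (89.50, 5.00).
top flange: A = 135 × 10 = 1350.00, centroid at (89.50, 145.00).
ΣA = 6000.00 in²
ΣAx̄ = (3300.00)(11.00) + (1350.00)(89.50) + (1350.00)(89.50) = 277950.00 in³
ΣAȳ = (3300.00)(75.00) + (1350.00)(5.00) + (1350.00)(145.00) = 450000.00 in³
x̄ = 277950.00 / 6000.00 = 46.33 in
ȳ = 450000.00 / 6000.00 = 75.00 in

x̄ = 46.33 in, ȳ = 75.00 in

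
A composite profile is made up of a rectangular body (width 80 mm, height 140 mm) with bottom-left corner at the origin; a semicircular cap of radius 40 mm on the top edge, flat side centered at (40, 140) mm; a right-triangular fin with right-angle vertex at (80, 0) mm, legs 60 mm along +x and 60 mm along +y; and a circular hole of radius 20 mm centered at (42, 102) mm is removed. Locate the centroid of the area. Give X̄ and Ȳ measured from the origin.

X̄ = 47.40 mm, Ȳ = 76.20 mm

rectangular body: A = 80 × 140 = 11200.00, centroid at (40.00, 70.00).
semicircular top: A = ½π·40² = 2513.27, centroid at (40.00, 156.98).
triangular fin: A = ½·60·60 = 1800.00, centroid at (100.00, 20.00).
hole: A = −π·20² = -1256.64, centroid at (42.00, 102.00).
ΣA = 14256.64 mm²
ΣAX̄ = (11200.00)(40.00) + (2513.27)(40.00) + (1800.00)(100.00) + (-1256.64)(42.00) = 675752.21 mm³
ΣAȲ = (11200.00)(70.00) + (2513.27)(156.98) + (1800.00)(20.00) + (-1256.64)(102.00) = 1086348.06 mm³
X̄ = 675752.21 / 14256.64 = 47.40 mm
Ȳ = 1086348.06 / 14256.64 = 76.20 mm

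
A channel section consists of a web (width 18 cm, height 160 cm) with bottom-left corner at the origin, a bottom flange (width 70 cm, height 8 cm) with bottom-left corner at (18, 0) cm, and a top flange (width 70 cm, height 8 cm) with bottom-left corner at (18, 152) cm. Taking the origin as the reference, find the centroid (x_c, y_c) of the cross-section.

x_c = 21.32 cm, y_c = 80.00 cm

web: A = 18 × 160 = 2880.00, centroid at (9.00, 80.00).
bottom flange: A = 70 × 8 = 560.00, centroid at (53.00, 4.00).
top flange: A = 70 × 8 = 560.00, centroid at (53.00, 156.00).
ΣA = 4000.00 cm², ΣAx_c = 85280.00 cm³, ΣAy_c = 320000.00 cm³.
x_c = 85280.00/4000.00 = 21.32 cm; y_c = 320000.00/4000.00 = 80.00 cm.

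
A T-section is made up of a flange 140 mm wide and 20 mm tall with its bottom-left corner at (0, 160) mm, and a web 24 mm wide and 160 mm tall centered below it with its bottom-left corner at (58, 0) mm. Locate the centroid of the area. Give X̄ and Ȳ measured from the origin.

X̄ = 70.00 mm, Ȳ = 117.95 mm

web: A = 24 × 160 = 3840.00, centroid at (70.00, 80.00).
flange: A = 140 × 20 = 2800.00, centroid at (70.00, 170.00).
ΣA = 6640.00 mm²
ΣAX̄ = (3840.00)(70.00) + (2800.00)(70.00) = 464800.00 mm³
ΣAȲ = (3840.00)(80.00) + (2800.00)(170.00) = 783200.00 mm³
X̄ = 464800.00 / 6640.00 = 70.00 mm
Ȳ = 783200.00 / 6640.00 = 117.95 mm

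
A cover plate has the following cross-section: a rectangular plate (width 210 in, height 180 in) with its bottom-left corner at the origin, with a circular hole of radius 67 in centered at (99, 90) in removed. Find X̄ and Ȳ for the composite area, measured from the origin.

plate: A = 210 × 180 = 37800.00, centroid at (105.00, 90.00).
hole: A = −π·67² = -14102.61, centroid at (99.00, 90.00).
ΣA = 23697.39 in²
ΣAX̄ = (37800.00)(105.00) + (-14102.61)(99.00) = 2572841.67 in³
ΣAȲ = (37800.00)(90.00) + (-14102.61)(90.00) = 2132765.15 in³
X̄ = 2572841.67 / 23697.39 = 108.57 in
Ȳ = 2132765.15 / 23697.39 = 90.00 in

X̄ = 108.57 in, Ȳ = 90.00 in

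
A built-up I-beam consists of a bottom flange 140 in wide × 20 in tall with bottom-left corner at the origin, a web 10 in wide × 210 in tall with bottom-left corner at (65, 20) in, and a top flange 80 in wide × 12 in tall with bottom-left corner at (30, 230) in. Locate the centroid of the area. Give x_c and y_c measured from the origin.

Part | A | x̄ᵢ | ȳᵢ | A·x̄ᵢ | A·ȳᵢ
bottom flange | 2800.00 | 70.00 | 10.00 | 196000.00 | 28000.00
web | 2100.00 | 70.00 | 125.00 | 147000.00 | 262500.00
top flange | 960.00 | 70.00 | 236.00 | 67200.00 | 226560.00
Σ | 5860.00 |  |  | 410200.00 | 517060.00
x_c = 410200.00 / 5860.00 = 70.00 in
y_c = 517060.00 / 5860.00 = 88.24 in

x_c = 70.00 in, y_c = 88.24 in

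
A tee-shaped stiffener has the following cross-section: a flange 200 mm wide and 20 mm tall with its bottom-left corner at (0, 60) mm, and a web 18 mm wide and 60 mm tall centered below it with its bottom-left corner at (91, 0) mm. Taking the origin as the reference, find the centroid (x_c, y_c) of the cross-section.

x_c = 100.00 mm, y_c = 61.50 mm

web: A = 18 × 60 = 1080.00, centroid at (100.00, 30.00).
flange: A = 200 × 20 = 4000.00, centroid at (100.00, 70.00).
ΣA = 5080.00 mm², ΣAx_c = 508000.00 mm³, ΣAy_c = 312400.00 mm³.
x_c = 508000.00/5080.00 = 100.00 mm; y_c = 312400.00/5080.00 = 61.50 mm.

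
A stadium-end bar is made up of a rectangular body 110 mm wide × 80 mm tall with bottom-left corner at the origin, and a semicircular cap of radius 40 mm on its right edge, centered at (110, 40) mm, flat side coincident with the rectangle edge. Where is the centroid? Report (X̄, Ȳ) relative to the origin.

X̄ = 70.99 mm, Ȳ = 40.00 mm

rectangular body: A = 110 × 80 = 8800.00, centroid at (55.00, 40.00).
semicircular end: A = ½π·40² = 2513.27, centroid at (126.98, 40.00).
ΣA = 11313.27 mm²
ΣAX̄ = (8800.00)(55.00) + (2513.27)(126.98) = 803126.82 mm³
ΣAȲ = (8800.00)(40.00) + (2513.27)(40.00) = 452530.96 mm³
X̄ = 803126.82 / 11313.27 = 70.99 mm
Ȳ = 452530.96 / 11313.27 = 40.00 mm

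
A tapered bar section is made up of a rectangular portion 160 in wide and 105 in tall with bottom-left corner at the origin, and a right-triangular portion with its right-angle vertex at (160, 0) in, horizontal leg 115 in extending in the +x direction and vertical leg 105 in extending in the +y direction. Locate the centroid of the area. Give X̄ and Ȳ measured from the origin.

X̄ = 111.28 in, Ȳ = 47.87 in

Part | A | x̄ᵢ | ȳᵢ | A·x̄ᵢ | A·ȳᵢ
rectangular portion | 16800.00 | 80.00 | 52.50 | 1344000.00 | 882000.00
triangular portion | 6037.50 | 198.33 | 35.00 | 1197437.50 | 211312.50
Σ | 22837.50 |  |  | 2541437.50 | 1093312.50
X̄ = 2541437.50 / 22837.50 = 111.28 in
Ȳ = 1093312.50 / 22837.50 = 47.87 in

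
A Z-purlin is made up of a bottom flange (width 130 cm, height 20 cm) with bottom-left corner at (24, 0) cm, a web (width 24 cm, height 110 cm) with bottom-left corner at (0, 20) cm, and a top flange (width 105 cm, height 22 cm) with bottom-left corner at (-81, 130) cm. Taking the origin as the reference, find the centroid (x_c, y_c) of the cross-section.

Part | A | x̄ᵢ | ȳᵢ | A·x̄ᵢ | A·ȳᵢ
bottom flange | 2600.00 | 89.00 | 10.00 | 231400.00 | 26000.00
web | 2640.00 | 12.00 | 75.00 | 31680.00 | 198000.00
top flange | 2310.00 | -28.50 | 141.00 | -65835.00 | 325710.00
Σ | 7550.00 |  |  | 197245.00 | 549710.00
x_c = 197245.00 / 7550.00 = 26.13 cm
y_c = 549710.00 / 7550.00 = 72.81 cm

x_c = 26.13 cm, y_c = 72.81 cm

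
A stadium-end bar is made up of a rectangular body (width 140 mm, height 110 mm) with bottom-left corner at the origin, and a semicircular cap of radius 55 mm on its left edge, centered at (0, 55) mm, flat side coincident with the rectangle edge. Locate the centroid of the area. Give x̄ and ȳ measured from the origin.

x̄ = 47.99 mm, ȳ = 55.00 mm

rectangular body: A = 140 × 110 = 15400.00, centroid at (70.00, 55.00).
semicircular end: A = ½π·55² = 4751.66, centroid at (-23.34, 55.00).
ΣA = 20151.66 mm²
ΣAx̄ = (15400.00)(70.00) + (4751.66)(-23.34) = 967083.33 mm³
ΣAȳ = (15400.00)(55.00) + (4751.66)(55.00) = 1108341.24 mm³
x̄ = 967083.33 / 20151.66 = 47.99 mm
ȳ = 1108341.24 / 20151.66 = 55.00 mm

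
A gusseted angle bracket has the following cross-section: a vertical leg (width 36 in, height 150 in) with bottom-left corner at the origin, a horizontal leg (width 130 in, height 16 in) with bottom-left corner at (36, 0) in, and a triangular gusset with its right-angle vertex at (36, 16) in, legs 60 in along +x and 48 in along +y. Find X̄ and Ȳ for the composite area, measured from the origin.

vertical leg: A = 36 × 150 = 5400.00, centroid at (18.00, 75.00).
horizontal leg: A = 130 × 16 = 2080.00, centroid at (101.00, 8.00).
gusset: A = ½·60·48 = 1440.00, centroid at (56.00, 32.00).
ΣA = 8920.00 in²
ΣAX̄ = (5400.00)(18.00) + (2080.00)(101.00) + (1440.00)(56.00) = 387920.00 in³
ΣAȲ = (5400.00)(75.00) + (2080.00)(8.00) + (1440.00)(32.00) = 467720.00 in³
X̄ = 387920.00 / 8920.00 = 43.49 in
Ȳ = 467720.00 / 8920.00 = 52.43 in

X̄ = 43.49 in, Ȳ = 52.43 in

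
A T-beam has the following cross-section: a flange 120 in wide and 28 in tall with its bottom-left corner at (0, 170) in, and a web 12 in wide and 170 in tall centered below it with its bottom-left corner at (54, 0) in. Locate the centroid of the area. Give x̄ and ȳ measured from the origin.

x̄ = 60.00 in, ȳ = 146.60 in

Part | A | x̄ᵢ | ȳᵢ | A·x̄ᵢ | A·ȳᵢ
web | 2040.00 | 60.00 | 85.00 | 122400.00 | 173400.00
flange | 3360.00 | 60.00 | 184.00 | 201600.00 | 618240.00
Σ | 5400.00 |  |  | 324000.00 | 791640.00
x̄ = 324000.00 / 5400.00 = 60.00 in
ȳ = 791640.00 / 5400.00 = 146.60 in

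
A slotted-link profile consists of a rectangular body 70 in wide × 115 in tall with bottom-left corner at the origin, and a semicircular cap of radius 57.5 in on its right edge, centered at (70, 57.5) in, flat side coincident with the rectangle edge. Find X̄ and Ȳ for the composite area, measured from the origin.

X̄ = 58.30 in, Ȳ = 57.50 in

rectangular body: A = 70 × 115 = 8050.00, centroid at (35.00, 57.50).
semicircular end: A = ½π·57.5² = 5193.45, centroid at (94.40, 57.50).
ΣA = 13243.45 in², ΣAX̄ = 772030.76 in³, ΣAȲ = 761498.11 in³.
X̄ = 772030.76/13243.45 = 58.30 in; Ȳ = 761498.11/13243.45 = 57.50 in.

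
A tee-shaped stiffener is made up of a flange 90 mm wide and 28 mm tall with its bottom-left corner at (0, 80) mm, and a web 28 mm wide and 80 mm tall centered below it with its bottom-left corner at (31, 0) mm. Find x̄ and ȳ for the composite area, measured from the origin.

x̄ = 45.00 mm, ȳ = 68.59 mm

web: A = 28 × 80 = 2240.00, centroid at (45.00, 40.00).
flange: A = 90 × 28 = 2520.00, centroid at (45.00, 94.00).
ΣA = 4760.00 mm²
ΣAx̄ = (2240.00)(45.00) + (2520.00)(45.00) = 214200.00 mm³
ΣAȳ = (2240.00)(40.00) + (2520.00)(94.00) = 326480.00 mm³
x̄ = 214200.00 / 4760.00 = 45.00 mm
ȳ = 326480.00 / 4760.00 = 68.59 mm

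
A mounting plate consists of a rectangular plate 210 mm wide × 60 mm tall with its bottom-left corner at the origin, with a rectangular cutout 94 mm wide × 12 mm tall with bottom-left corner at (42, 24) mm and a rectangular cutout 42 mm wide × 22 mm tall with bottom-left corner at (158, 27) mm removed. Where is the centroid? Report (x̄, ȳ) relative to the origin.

Part | A | x̄ᵢ | ȳᵢ | A·x̄ᵢ | A·ȳᵢ
plate | 12600.00 | 105.00 | 30.00 | 1323000.00 | 378000.00
hole 1 | -1128.00 | 89.00 | 30.00 | -100392.00 | -33840.00
hole 2 | -924.00 | 179.00 | 38.00 | -165396.00 | -35112.00
Σ | 10548.00 |  |  | 1057212.00 | 309048.00
x̄ = 1057212.00 / 10548.00 = 100.23 mm
ȳ = 309048.00 / 10548.00 = 29.30 mm

x̄ = 100.23 mm, ȳ = 29.30 mm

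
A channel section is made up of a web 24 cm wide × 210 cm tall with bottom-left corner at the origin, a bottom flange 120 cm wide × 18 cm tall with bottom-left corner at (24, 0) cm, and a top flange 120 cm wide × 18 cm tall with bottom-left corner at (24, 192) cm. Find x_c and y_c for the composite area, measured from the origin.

web: A = 24 × 210 = 5040.00, centroid at (12.00, 105.00).
bottom flange: A = 120 × 18 = 2160.00, centroid at (84.00, 9.00).
top flange: A = 120 × 18 = 2160.00, centroid at (84.00, 201.00).
ΣA = 9360.00 cm²
ΣAx_c = (5040.00)(12.00) + (2160.00)(84.00) + (2160.00)(84.00) = 423360.00 cm³
ΣAy_c = (5040.00)(105.00) + (2160.00)(9.00) + (2160.00)(201.00) = 982800.00 cm³
x_c = 423360.00 / 9360.00 = 45.23 cm
y_c = 982800.00 / 9360.00 = 105.00 cm

x_c = 45.23 cm, y_c = 105.00 cm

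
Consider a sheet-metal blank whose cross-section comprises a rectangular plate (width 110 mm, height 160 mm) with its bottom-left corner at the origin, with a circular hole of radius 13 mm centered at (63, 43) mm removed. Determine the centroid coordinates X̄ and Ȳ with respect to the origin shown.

Part | A | x̄ᵢ | ȳᵢ | A·x̄ᵢ | A·ȳᵢ
plate | 17600.00 | 55.00 | 80.00 | 968000.00 | 1408000.00
hole | -530.93 | 63.00 | 43.00 | -33448.54 | -22829.95
Σ | 17069.07 |  |  | 934551.46 | 1385170.05
X̄ = 934551.46 / 17069.07 = 54.75 mm
Ȳ = 1385170.05 / 17069.07 = 81.15 mm

X̄ = 54.75 mm, Ȳ = 81.15 mm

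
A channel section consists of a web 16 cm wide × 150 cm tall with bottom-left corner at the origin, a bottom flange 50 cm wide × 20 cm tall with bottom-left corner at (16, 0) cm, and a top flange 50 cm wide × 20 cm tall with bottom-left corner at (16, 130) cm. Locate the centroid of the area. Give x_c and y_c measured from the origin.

x_c = 23.00 cm, y_c = 75.00 cm

Part | A | x̄ᵢ | ȳᵢ | A·x̄ᵢ | A·ȳᵢ
web | 2400.00 | 8.00 | 75.00 | 19200.00 | 180000.00
bottom flange | 1000.00 | 41.00 | 10.00 | 41000.00 | 10000.00
top flange | 1000.00 | 41.00 | 140.00 | 41000.00 | 140000.00
Σ | 4400.00 |  |  | 101200.00 | 330000.00
x_c = 101200.00 / 4400.00 = 23.00 cm
y_c = 330000.00 / 4400.00 = 75.00 cm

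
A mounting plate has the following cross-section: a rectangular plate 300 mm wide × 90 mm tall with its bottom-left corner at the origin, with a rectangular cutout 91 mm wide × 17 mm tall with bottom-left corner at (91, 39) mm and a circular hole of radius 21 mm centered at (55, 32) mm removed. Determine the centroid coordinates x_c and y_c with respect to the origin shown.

x_c = 156.34 mm, y_c = 45.59 mm

plate: A = 300 × 90 = 27000.00, centroid at (150.00, 45.00).
hole 1: A = −(91 × 17) = -1547.00, centroid at (136.50, 47.50).
hole 2: A = −π·21² = -1385.44, centroid at (55.00, 32.00).
ΣA = 24067.56 mm², ΣAx_c = 3762635.17 mm³, ΣAy_c = 1097183.34 mm³.
x_c = 3762635.17/24067.56 = 156.34 mm; y_c = 1097183.34/24067.56 = 45.59 mm.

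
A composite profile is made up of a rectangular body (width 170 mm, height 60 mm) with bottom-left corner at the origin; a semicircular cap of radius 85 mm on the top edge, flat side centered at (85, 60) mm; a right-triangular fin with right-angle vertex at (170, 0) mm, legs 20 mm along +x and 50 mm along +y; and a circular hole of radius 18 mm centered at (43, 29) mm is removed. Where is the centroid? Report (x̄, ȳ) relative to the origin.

rectangular body: A = 170 × 60 = 10200.00, centroid at (85.00, 30.00).
semicircular top: A = ½π·85² = 11349.00, centroid at (85.00, 96.08).
triangular fin: A = ½·20·50 = 500.00, centroid at (176.67, 16.67).
hole: A = −π·18² = -1017.88, centroid at (43.00, 29.00).
ΣA = 21031.13 mm², ΣAx̄ = 1876229.96 mm³, ΣAȳ = 1375171.80 mm³.
x̄ = 1876229.96/21031.13 = 89.21 mm; ȳ = 1375171.80/21031.13 = 65.39 mm.

x̄ = 89.21 mm, ȳ = 65.39 mm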